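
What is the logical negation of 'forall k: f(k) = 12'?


¬(forall x: φ) = exists x: ¬φ, and ¬(exists x: φ) = forall x: ¬φ.
Apply to the universal statement.

exists k: ~(f(k) = 12)


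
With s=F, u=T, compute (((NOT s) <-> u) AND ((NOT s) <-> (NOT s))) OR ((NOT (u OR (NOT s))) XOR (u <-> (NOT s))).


Substitute s=F, u=T:
… (earlier sub-steps elided)
NOT s = T
(NOT s) <-> (NOT s) = T <-> T = T
((NOT s) <-> u) AND ((NOT s) <-> (NOT s)) = T AND T = T
NOT s = T
u OR (NOT s) = T OR T = T
NOT (u OR (NOT s)) = F
NOT s = T
u <-> (NOT s) = T <-> T = T
(NOT (u OR (NOT s))) XOR (u <-> (NOT s)) = F XOR T = T
(((NOT s) <-> u) AND ((NOT s) <-> (NOT s))) OR ((NOT (u OR (NOT s))) XOR (u <-> (NOT s))) = T OR T = T

T


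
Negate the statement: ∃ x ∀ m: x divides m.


Negation flips each quantifier (∀↔∃) and negates the inner predicate.
¬(∃ x ∀ m: φ) = ∀ x ∃ m: ¬φ.

∀ x ∃ m: ¬(x divides m)


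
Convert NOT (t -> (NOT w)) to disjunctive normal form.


Step 1: Rewrite implication then negate: ¬(¬t ∨ (¬w)) = t ∧ ¬(¬w).
Step 2: Eliminate any double negations (¬¬X = X).

t AND w


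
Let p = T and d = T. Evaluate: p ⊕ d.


Exclusive or is true when exactly one operand is true.
Substitute: p=T, d=T.
T ⊕ T evaluates to F.

F


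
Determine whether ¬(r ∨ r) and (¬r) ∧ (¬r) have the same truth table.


Compare truth tables:
r | φ | ψ
---------
F | T | T
T | F | F
The columns φ and ψ agree on every row.

Yes, they are logically equivalent.


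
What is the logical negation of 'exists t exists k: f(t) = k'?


Negation flips each quantifier (∀↔∃) and negates the inner predicate.
¬(exists t exists k: φ) = forall t forall k: ¬φ.

forall t forall k: ~(f(t) = k)


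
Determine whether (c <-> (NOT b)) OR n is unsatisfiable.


Truth table over {b, c, n}:
b | c | n | φ
-------------
F | F | F | F
T | F | F | T
F | T | F | T
T | T | F | F
F | F | T | T
T | F | T | T
F | T | T | T
T | T | T | T
Satisfying assignment at row 2: b=T, c=F, n=F gives T.

No, it is not a contradiction.


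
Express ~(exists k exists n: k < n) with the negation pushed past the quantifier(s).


Negation flips each quantifier (∀↔∃) and negates the inner predicate.
¬(exists k exists n: φ) = forall k forall n: ¬φ.

forall k forall n: ~(k < n)


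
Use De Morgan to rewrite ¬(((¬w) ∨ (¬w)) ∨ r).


De Morgan: the negation of a disjunction is the conjunction of the negations.
Distribute ¬ across ∨, flipping it to ∧, and negate each literal.

(w ∧ w) ∧ (¬r)


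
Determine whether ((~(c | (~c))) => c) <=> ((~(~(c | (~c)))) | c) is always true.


Build the truth table over {c}:
c | φ
-----
False | True
True | True
Every row evaluates to true.

Yes, it is a tautology.


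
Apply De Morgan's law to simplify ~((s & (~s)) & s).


De Morgan: the negation of a conjunction is the disjunction of the negations.
Distribute ~ across &, flipping it to |, and negate each literal.

((~s) | s) | (~s)


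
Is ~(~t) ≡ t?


Compare truth tables:
t | φ | ψ
---------
False | False | False
True | True | True
The columns φ and ψ agree on every row.

Yes, they are logically equivalent.


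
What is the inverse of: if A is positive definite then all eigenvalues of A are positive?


The inverse of (P → Q) is (¬P → ¬Q). It is equivalent to the converse, not to the original.
Here P = 'A is positive definite' and Q = 'all eigenvalues of A are positive'.

If not (A is positive definite), then not (all eigenvalues of A are positive).


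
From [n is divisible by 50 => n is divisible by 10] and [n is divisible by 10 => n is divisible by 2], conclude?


Hypothetical syllogism: from (P → Q) and (Q → R), infer (P → R).
Chain the two implications through the shared middle term 'n is divisible by 10'.

n is divisible by 50 => n is divisible by 2


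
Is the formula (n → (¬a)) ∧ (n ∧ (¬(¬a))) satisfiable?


Check all 4 assignments over {a, n}:
a | n | φ
---------
F | F | F
T | F | F
F | T | F
T | T | F
No assignment makes the formula true.

Unsatisfiable.


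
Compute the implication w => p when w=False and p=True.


Implication is false only when antecedent is true and consequent is false.
Substitute: w=False, p=True.
False => True evaluates to True.

True


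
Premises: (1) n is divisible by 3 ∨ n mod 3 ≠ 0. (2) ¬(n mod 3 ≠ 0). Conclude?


Disjunctive syllogism: from (P ∨ Q) and ¬P, infer Q.
One disjunct, 'n mod 3 ≠ 0', is ruled out; the other must hold.

n is divisible by 3


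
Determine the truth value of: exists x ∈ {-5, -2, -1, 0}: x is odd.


Evaluate the predicate on each element: -5:True, -2:False, -1:True, 0:False.
Witness x = -5 satisfies the predicate.

True


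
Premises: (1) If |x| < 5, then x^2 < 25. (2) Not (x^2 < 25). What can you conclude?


Modus tollens: from (P → Q) and ¬Q, infer ¬P.
Q = 'x^2 < 25' is denied; since P → Q, P must also fail.

Not (|x| < 5).


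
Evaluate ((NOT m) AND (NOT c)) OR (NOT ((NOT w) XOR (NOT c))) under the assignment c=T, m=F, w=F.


Substitute c=T, m=F, w=F:
NOT m = T
NOT c = F
(NOT m) AND (NOT c) = T AND F = F
NOT w = T
NOT c = F
(NOT w) XOR (NOT c) = T XOR F = T
NOT ((NOT w) XOR (NOT c)) = F
((NOT m) AND (NOT c)) OR (NOT ((NOT w) XOR (NOT c))) = F OR F = F

F


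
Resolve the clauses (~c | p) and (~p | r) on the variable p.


The clauses contain complementary literals p and ~p.
Resolution eliminates this pair and disjoins the remaining literals (merging duplicates).

(~c | r)


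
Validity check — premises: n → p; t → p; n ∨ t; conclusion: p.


This matches the form of proof by cases: the conclusion follows in every model of the premises.

Valid.


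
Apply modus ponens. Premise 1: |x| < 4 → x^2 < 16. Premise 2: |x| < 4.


Modus ponens: from (P → Q) and P, infer Q.
P = '|x| < 4' is asserted, and P → Q holds, so Q follows.

x^2 < 16.


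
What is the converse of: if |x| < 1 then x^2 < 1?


The converse of (P → Q) is (Q → P). It is not in general equivalent to the original.
Here P = '|x| < 1' and Q = 'x^2 < 1'.

If x^2 < 1, then |x| < 1.


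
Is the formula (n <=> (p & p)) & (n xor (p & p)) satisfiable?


Check all 4 assignments over {n, p}:
n | p | φ
---------
False | False | False
True | False | False
False | True | False
True | True | False
No assignment makes the formula true.

Unsatisfiable.


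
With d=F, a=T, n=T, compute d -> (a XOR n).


Substitute d=F, a=T, n=T:
a XOR n = T XOR T = F
d -> (a XOR n) = F -> F = T

T


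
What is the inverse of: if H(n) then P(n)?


The inverse of (P → Q) is (¬P → ¬Q). It is equivalent to the converse, not to the original.
Here P = 'H(n)' and Q = 'P(n)'.

If not (H(n)), then not (P(n)).


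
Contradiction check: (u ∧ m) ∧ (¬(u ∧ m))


Truth table over {m, u}:
m | u | φ
---------
F | F | F
T | F | F
F | T | F
T | T | F
Every row is false.

Yes, it is a contradiction.


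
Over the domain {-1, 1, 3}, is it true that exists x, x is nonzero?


Evaluate the predicate on each element: -1:True, 1:True, 3:True.
Witness x = -1 satisfies the predicate.

True


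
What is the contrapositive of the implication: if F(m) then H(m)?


The contrapositive of (P → Q) is (¬Q → ¬P); it is logically equivalent to the original.
Here P = 'F(m)' and Q = 'H(m)'.

If not (H(m)), then not (F(m)).


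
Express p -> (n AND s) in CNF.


Step 1: Rewrite p → (n ∧ s) as ¬p ∨ (n ∧ s).
Step 2: Distribute ∨ over ∧.

((NOT p) OR n) AND ((NOT p) OR s)


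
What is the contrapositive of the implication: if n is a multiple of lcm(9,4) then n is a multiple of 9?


The contrapositive of (P → Q) is (¬Q → ¬P); it is logically equivalent to the original.
Here P = 'n is a multiple of lcm(9,4)' and Q = 'n is a multiple of 9'.

If not (n is a multiple of 9), then not (n is a multiple of lcm(9,4)).


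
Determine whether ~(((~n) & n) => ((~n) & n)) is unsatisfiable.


Truth table over {n}:
n | φ
-----
False | False
True | False
Every row is false.

Yes, it is a contradiction.


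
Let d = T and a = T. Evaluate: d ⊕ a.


Exclusive or is true when exactly one operand is true.
Substitute: d=T, a=T.
T ⊕ T evaluates to F.

F


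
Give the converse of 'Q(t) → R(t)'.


The converse of (P → Q) is (Q → P). It is not in general equivalent to the original.
Here P = 'Q(t)' and Q = 'R(t)'.

If R(t), then Q(t).


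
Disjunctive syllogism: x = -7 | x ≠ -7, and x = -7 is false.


Disjunctive syllogism: from (P ∨ Q) and ¬P, infer Q.
One disjunct, 'x = -7', is ruled out; the other must hold.

x ≠ -7


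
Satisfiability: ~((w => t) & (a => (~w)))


Search for a satisfying assignment over {a, t, w}.
Try a=False, t=False, w=True: the formula evaluates to True.
A satisfying assignment exists.

Satisfiable.


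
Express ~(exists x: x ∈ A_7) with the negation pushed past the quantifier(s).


¬(forall x: φ) = exists x: ¬φ, and ¬(exists x: φ) = forall x: ¬φ.
Apply to the existential statement.

forall x: ~(x ∈ A_7)


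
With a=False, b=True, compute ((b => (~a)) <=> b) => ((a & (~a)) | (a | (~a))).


Substitute a=False, b=True:
~a = True
b => (~a) = True => True = True
(b => (~a)) <=> b = True <=> True = True
~a = True
a & (~a) = False & True = False
~a = True
a | (~a) = False | True = True
(a & (~a)) | (a | (~a)) = False | True = True
((b => (~a)) <=> b) => ((a & (~a)) | (a | (~a))) = True => True = True

True


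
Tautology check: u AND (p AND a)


Build the truth table over {a, p, u}:
a | p | u | φ
-------------
F | F | F | F
T | F | F | F
F | T | F | F
T | T | F | F
F | F | T | F
T | F | T | F
F | T | T | F
T | T | T | T
Counterexample at row 1: with a=F, p=F, u=F, the formula is F.

No, it is not a tautology.


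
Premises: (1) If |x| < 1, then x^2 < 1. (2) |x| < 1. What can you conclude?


Modus ponens: from (P → Q) and P, infer Q.
P = '|x| < 1' is asserted, and P → Q holds, so Q follows.

x^2 < 1.


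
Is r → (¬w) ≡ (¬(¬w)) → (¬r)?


Compare truth tables:
r | w | φ | ψ
-------------
F | F | T | T
T | F | T | T
F | T | T | T
T | T | F | F
The columns φ and ψ agree on every row.

Yes, they are logically equivalent.


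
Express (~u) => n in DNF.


Step 1: Rewrite (¬u) → n as ¬(¬u) ∨ n.
Step 2: Eliminate any double negations (¬¬X = X).

u | n


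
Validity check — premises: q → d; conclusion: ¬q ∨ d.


This matches the form of material implication: the conclusion follows in every model of the premises.

Valid.


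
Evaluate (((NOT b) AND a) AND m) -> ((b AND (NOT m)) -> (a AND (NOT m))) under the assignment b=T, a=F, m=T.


Substitute b=T, a=F, m=T:
NOT b = F
(NOT b) AND a = F AND F = F
((NOT b) AND a) AND m = F AND T = F
NOT m = F
b AND (NOT m) = T AND F = F
NOT m = F
a AND (NOT m) = F AND F = F
(b AND (NOT m)) -> (a AND (NOT m)) = F -> F = T
(((NOT b) AND a) AND m) -> ((b AND (NOT m)) -> (a AND (NOT m))) = F -> T = T

T


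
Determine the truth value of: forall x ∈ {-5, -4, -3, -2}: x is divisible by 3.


Evaluate the predicate on each element: -5:False, -4:False, -3:True, -2:False.
Counterexample x = -5 fails the predicate.

False


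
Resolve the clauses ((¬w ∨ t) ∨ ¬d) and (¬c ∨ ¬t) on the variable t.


The clauses contain complementary literals t and ¬t.
Resolution eliminates this pair and disjoins the remaining literals (merging duplicates).

((¬d ∨ ¬w) ∨ ¬c)


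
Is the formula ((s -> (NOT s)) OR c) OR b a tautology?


Build the truth table over {b, c, s}:
b | c | s | φ
-------------
F | F | F | T
T | F | F | T
F | T | F | T
T | T | F | T
F | F | T | F
T | F | T | T
F | T | T | T
T | T | T | T
Counterexample at row 5: with b=F, c=F, s=T, the formula is F.

No, it is not a tautology.


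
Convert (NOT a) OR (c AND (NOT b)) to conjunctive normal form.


Step 1: Distribute ∨ over ∧: (¬a) ∨ (c ∧ (¬b)) = ((¬a) ∨ c) ∧ ((¬a) ∨ (¬b)).

((NOT a) OR c) AND ((NOT a) OR (NOT b))


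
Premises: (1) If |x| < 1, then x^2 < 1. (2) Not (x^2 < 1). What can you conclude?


Modus tollens: from (P → Q) and ¬Q, infer ¬P.
Q = 'x^2 < 1' is denied; since P → Q, P must also fail.

Not (|x| < 1).


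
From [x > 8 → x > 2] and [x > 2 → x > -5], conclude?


Hypothetical syllogism: from (P → Q) and (Q → R), infer (P → R).
Chain the two implications through the shared middle term 'x > 2'.

x > 8 → x > -5


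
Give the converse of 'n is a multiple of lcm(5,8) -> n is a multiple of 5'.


The converse of (P → Q) is (Q → P). It is not in general equivalent to the original.
Here P = 'n is a multiple of lcm(5,8)' and Q = 'n is a multiple of 5'.

If n is a multiple of 5, then n is a multiple of lcm(5,8).


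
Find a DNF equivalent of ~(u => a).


Step 1: Rewrite implication then negate: ¬(¬u ∨ a) = u ∧ ¬a.

u & (~a)


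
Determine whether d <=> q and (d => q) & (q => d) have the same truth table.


Compare truth tables:
d | q | φ | ψ
-------------
False | False | True | True
True | False | False | False
False | True | False | False
True | True | True | True
The columns φ and ψ agree on every row.

Yes, they are logically equivalent.


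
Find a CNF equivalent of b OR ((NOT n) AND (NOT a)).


Step 1: Distribute ∨ over ∧: b ∨ ((¬n) ∧ (¬a)) = (b ∨ (¬n)) ∧ (b ∨ (¬a)).

(b OR (NOT n)) AND (b OR (NOT a))


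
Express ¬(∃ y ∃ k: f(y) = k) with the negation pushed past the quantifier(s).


Negation flips each quantifier (∀↔∃) and negates the inner predicate.
¬(∃ y ∃ k: φ) = ∀ y ∀ k: ¬φ.

∀ y ∀ k: ¬(f(y) = k)


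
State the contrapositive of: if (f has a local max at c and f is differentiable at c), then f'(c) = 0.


The contrapositive of (P → Q) is (¬Q → ¬P); it is logically equivalent to the original.
Here P = '(f has a local max at c and f is differentiable at c)' and Q = 'f'(c) = 0'.

If not (f'(c) = 0), then not ((f has a local max at c and f is differentiable at c)).


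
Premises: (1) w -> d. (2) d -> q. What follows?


Hypothetical syllogism: from (P → Q) and (Q → R), infer (P → R).
Chain the two implications through the shared middle term 'd'.

w -> q


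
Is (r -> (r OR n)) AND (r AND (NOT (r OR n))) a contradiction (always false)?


Truth table over {n, r}:
n | r | φ
---------
F | F | F
T | F | F
F | T | F
T | T | F
Every row is false.

Yes, it is a contradiction.


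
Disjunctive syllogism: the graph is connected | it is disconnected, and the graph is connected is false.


Disjunctive syllogism: from (P ∨ Q) and ¬P, infer Q.
One disjunct, 'the graph is connected', is ruled out; the other must hold.

it is disconnected


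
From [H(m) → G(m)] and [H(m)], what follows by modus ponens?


Modus ponens: from (P → Q) and P, infer Q.
P = 'H(m)' is asserted, and P → Q holds, so Q follows.

G(m).


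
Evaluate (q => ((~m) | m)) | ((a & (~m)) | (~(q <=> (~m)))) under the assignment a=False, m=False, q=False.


Substitute a=False, m=False, q=False:
~m = True
(~m) | m = True | False = True
q => ((~m) | m) = False => True = True
~m = True
a & (~m) = False & True = False
~m = True
q <=> (~m) = False <=> True = False
~(q <=> (~m)) = True
(a & (~m)) | (~(q <=> (~m))) = False | True = True
(q => ((~m) | m)) | ((a & (~m)) | (~(q <=> (~m)))) = True | True = True

True


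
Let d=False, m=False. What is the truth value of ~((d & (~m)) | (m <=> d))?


Substitute d=False, m=False:
~m = True
d & (~m) = False & True = False
m <=> d = False <=> False = True
(d & (~m)) | (m <=> d) = False | True = True
~((d & (~m)) | (m <=> d)) = False

False


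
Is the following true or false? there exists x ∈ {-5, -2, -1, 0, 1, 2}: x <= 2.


Evaluate the predicate on each element: -5:T, -2:T, -1:T, 0:T, 1:T, 2:T.
Witness x = -5 satisfies the predicate.

T


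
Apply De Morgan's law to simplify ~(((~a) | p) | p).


De Morgan: the negation of a disjunction is the conjunction of the negations.
Distribute ~ across |, flipping it to &, and negate each literal.

(a & (~p)) & (~p)


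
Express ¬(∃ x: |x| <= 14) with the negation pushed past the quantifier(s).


¬(∀ x: φ) = ∃ x: ¬φ, and ¬(∃ x: φ) = ∀ x: ¬φ.
Apply to the existential statement.

∀ x: ¬(|x| <= 14)


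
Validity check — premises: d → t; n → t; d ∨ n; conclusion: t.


This matches the form of proof by cases: the conclusion follows in every model of the premises.

Valid.


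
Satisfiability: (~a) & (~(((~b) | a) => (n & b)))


Search for a satisfying assignment over {a, b, n}.
Try a=False, b=False, n=False: the formula evaluates to True.
A satisfying assignment exists.

Satisfiable.


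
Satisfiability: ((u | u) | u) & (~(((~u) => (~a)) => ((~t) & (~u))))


Search for a satisfying assignment over {a, t, u}.
Try a=False, t=False, u=True: the formula evaluates to True.
A satisfying assignment exists.

Satisfiable.


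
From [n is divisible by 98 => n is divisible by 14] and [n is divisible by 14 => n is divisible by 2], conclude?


Hypothetical syllogism: from (P → Q) and (Q → R), infer (P → R).
Chain the two implications through the shared middle term 'n is divisible by 14'.

n is divisible by 98 => n is divisible by 2


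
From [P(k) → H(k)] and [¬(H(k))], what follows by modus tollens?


Modus tollens: from (P → Q) and ¬Q, infer ¬P.
Q = 'H(k)' is denied; since P → Q, P must also fail.

Not (P(k)).


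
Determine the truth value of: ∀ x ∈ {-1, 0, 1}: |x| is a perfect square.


Evaluate the predicate on each element: -1:T, 0:T, 1:T.
Every element satisfies the predicate.

T


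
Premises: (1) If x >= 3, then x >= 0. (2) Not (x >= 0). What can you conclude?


Modus tollens: from (P → Q) and ¬Q, infer ¬P.
Q = 'x >= 0' is denied; since P → Q, P must also fail.

Not (x >= 3).


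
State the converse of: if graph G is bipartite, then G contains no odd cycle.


The converse of (P → Q) is (Q → P). It is not in general equivalent to the original.
Here P = 'graph G is bipartite' and Q = 'G contains no odd cycle'.

If G contains no odd cycle, then graph G is bipartite.


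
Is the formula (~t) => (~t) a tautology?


Build the truth table over {t}:
t | φ
-----
False | True
True | True
Every row evaluates to true.

Yes, it is a tautology.


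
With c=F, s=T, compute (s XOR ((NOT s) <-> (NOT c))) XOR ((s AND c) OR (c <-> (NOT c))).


Substitute c=F, s=T:
NOT s = F
NOT c = T
(NOT s) <-> (NOT c) = F <-> T = F
s XOR ((NOT s) <-> (NOT c)) = T XOR F = T
s AND c = T AND F = F
NOT c = T
c <-> (NOT c) = F <-> T = F
(s AND c) OR (c <-> (NOT c)) = F OR F = F
(s XOR ((NOT s) <-> (NOT c))) XOR ((s AND c) OR (c <-> (NOT c))) = T XOR F = T

T


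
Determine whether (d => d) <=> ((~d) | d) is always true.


Build the truth table over {d}:
d | φ
-----
False | True
True | True
Every row evaluates to true.

Yes, it is a tautology.


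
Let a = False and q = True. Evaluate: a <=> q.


Biconditional is true when both operands have the same truth value.
Substitute: a=False, q=True.
False <=> True evaluates to False.

False


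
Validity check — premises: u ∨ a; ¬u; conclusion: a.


This matches the form of disjunctive syllogism: the conclusion follows in every model of the premises.

Valid.


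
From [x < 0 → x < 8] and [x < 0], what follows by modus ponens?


Modus ponens: from (P → Q) and P, infer Q.
P = 'x < 0' is asserted, and P → Q holds, so Q follows.

x < 8.


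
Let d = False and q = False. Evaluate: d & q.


Conjunction is true only when both operands are true.
Substitute: d=False, q=False.
False & False evaluates to False.

False


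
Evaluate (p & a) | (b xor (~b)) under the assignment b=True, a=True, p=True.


Substitute b=True, a=True, p=True:
p & a = True & True = True
~b = False
b xor (~b) = True xor False = True
(p & a) | (b xor (~b)) = True | True = True

True


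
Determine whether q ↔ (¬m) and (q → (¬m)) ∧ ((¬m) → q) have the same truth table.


Compare truth tables:
m | q | φ | ψ
-------------
F | F | F | F
T | F | T | T
F | T | T | T
T | T | F | F
The columns φ and ψ agree on every row.

Yes, they are logically equivalent.


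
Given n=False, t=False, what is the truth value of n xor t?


Exclusive or is true when exactly one operand is true.
Substitute: n=False, t=False.
False xor False evaluates to False.

False


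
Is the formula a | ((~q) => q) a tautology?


Build the truth table over {a, q}:
a | q | φ
---------
False | False | False
True | False | True
False | True | True
True | True | True
Counterexample at row 1: with a=False, q=False, the formula is False.

No, it is not a tautology.


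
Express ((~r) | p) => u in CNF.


Step 1: Rewrite as ¬((¬r) ∨ p) ∨ u = (¬(¬r) ∧ ¬p) ∨ u.
Step 2: Distribute ∨ over ∧.
Step 3: Eliminate any double negations (¬¬X = X).

(r | u) & ((~p) | u)


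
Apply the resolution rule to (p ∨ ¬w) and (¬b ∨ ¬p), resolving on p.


The clauses contain complementary literals p and ¬p.
Resolution eliminates this pair and disjoins the remaining literals (merging duplicates).

(¬w ∨ ¬b)


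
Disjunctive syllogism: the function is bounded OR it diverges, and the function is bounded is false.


Disjunctive syllogism: from (P ∨ Q) and ¬P, infer Q.
One disjunct, 'the function is bounded', is ruled out; the other must hold.

it diverges


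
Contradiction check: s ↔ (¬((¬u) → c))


Truth table over {c, s, u}:
c | s | u | φ
-------------
F | F | F | F
T | F | F | T
F | T | F | T
T | T | F | F
F | F | T | T
T | F | T | T
F | T | T | F
T | T | T | F
Satisfying assignment at row 2: c=T, s=F, u=F gives T.

No, it is not a contradiction.


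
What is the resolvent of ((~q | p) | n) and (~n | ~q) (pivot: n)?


The clauses contain complementary literals n and ~n.
Resolution eliminates this pair and disjoins the remaining literals (merging duplicates).

(~q | p)


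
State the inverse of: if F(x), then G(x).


The inverse of (P → Q) is (¬P → ¬Q). It is equivalent to the converse, not to the original.
Here P = 'F(x)' and Q = 'G(x)'.

If not (F(x)), then not (G(x)).


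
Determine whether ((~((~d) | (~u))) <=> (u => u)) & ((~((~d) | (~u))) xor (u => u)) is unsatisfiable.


Truth table over {d, u}:
d | u | φ
---------
False | False | False
True | False | False
False | True | False
True | True | False
Every row is false.

Yes, it is a contradiction.


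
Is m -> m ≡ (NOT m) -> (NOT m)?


Compare truth tables:
m | φ | ψ
---------
F | T | T
T | T | T
The columns φ and ψ agree on every row.

Yes, they are logically equivalent.


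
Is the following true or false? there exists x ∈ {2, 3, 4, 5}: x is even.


Evaluate the predicate on each element: 2:T, 3:F, 4:T, 5:F.
Witness x = 2 satisfies the predicate.

T


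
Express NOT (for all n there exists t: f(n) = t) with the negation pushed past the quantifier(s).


Negation flips each quantifier (∀↔∃) and negates the inner predicate.
¬(for all n there exists t: φ) = there exists n for all t: ¬φ.

there exists n for all t: NOT(f(n) = t)


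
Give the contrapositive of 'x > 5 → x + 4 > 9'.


The contrapositive of (P → Q) is (¬Q → ¬P); it is logically equivalent to the original.
Here P = 'x > 5' and Q = 'x + 4 > 9'.

If not (x + 4 > 9), then not (x > 5).


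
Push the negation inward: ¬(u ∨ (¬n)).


De Morgan: the negation of a disjunction is the conjunction of the negations.
Distribute ¬ across ∨, flipping it to ∧, and negate each literal.

(¬u) ∧ n


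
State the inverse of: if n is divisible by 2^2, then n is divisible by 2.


The inverse of (P → Q) is (¬P → ¬Q). It is equivalent to the converse, not to the original.
Here P = 'n is divisible by 2^2' and Q = 'n is divisible by 2'.

If not (n is divisible by 2^2), then not (n is divisible by 2).


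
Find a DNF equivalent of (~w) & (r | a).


Step 1: Distribute ∧ over ∨: (¬w) ∧ (r ∨ a) = ((¬w) ∧ r) ∨ ((¬w) ∧ a).

((~w) & r) | ((~w) & a)


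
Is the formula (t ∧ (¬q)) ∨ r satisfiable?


Search for a satisfying assignment over {q, r, t}.
Try q=F, r=T, t=F: the formula evaluates to T.
A satisfying assignment exists.

Satisfiable.


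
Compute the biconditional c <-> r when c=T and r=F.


Biconditional is true when both operands have the same truth value.
Substitute: c=T, r=F.
T <-> F evaluates to F.

F


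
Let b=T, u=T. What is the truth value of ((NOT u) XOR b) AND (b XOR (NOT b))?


Substitute b=T, u=T:
NOT u = F
(NOT u) XOR b = F XOR T = T
NOT b = F
b XOR (NOT b) = T XOR F = T
((NOT u) XOR b) AND (b XOR (NOT b)) = T AND T = T

T


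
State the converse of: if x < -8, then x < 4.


The converse of (P → Q) is (Q → P). It is not in general equivalent to the original.
Here P = 'x < -8' and Q = 'x < 4'.

If x < 4, then x < -8.


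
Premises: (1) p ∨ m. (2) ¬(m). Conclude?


Disjunctive syllogism: from (P ∨ Q) and ¬P, infer Q.
One disjunct, 'm', is ruled out; the other must hold.

p


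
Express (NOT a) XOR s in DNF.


Step 1: (¬a) ⊕ s is true exactly when they disagree: ((¬a) ∧ ¬s) ∨ (¬(¬a) ∧ s).
Step 2: Eliminate any double negations (¬¬X = X).

((NOT a) AND (NOT s)) OR (a AND s)


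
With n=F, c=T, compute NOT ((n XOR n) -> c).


Substitute n=F, c=T:
n XOR n = F XOR F = F
(n XOR n) -> c = F -> T = T
NOT ((n XOR n) -> c) = F

F


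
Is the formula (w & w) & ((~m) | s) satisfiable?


Search for a satisfying assignment over {m, s, w}.
Try m=False, s=False, w=True: the formula evaluates to True.
A satisfying assignment exists.

Satisfiable.


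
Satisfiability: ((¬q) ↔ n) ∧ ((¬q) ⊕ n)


Check all 4 assignments over {n, q}:
n | q | φ
---------
F | F | F
T | F | F
F | T | F
T | T | F
No assignment makes the formula true.

Unsatisfiable.


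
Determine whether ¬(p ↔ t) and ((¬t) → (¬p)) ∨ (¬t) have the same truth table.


Compare truth tables:
p | t | φ | ψ
-------------
F | F | F | T
T | F | T | T
F | T | T | T
T | T | F | T
They differ at row 1 (p=F, t=F): φ=F but ψ=T.

No, they are not logically equivalent.


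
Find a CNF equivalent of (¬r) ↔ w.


Step 1: Rewrite (¬r) ↔ w as ((¬r) → w) ∧ (w → (¬r)).
Step 2: Rewrite each implication as a disjunction.
Step 3: Eliminate any double negations (¬¬X = X).

(r ∨ w) ∧ ((¬w) ∨ (¬r))


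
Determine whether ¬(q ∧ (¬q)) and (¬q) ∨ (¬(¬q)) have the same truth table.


Compare truth tables:
q | φ | ψ
---------
F | T | T
T | T | T
The columns φ and ψ agree on every row.

Yes, they are logically equivalent.


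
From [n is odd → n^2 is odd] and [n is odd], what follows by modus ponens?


Modus ponens: from (P → Q) and P, infer Q.
P = 'n is odd' is asserted, and P → Q holds, so Q follows.

n^2 is odd.


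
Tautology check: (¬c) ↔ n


Build the truth table over {c, n}:
c | n | φ
---------
F | F | F
T | F | T
F | T | T
T | T | F
Counterexample at row 1: with c=F, n=F, the formula is F.

No, it is not a tautology.


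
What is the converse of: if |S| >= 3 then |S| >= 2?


The converse of (P → Q) is (Q → P). It is not in general equivalent to the original.
Here P = '|S| >= 3' and Q = '|S| >= 2'.

If |S| >= 2, then |S| >= 3.


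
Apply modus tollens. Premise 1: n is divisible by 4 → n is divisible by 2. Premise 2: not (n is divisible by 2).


Modus tollens: from (P → Q) and ¬Q, infer ¬P.
Q = 'n is divisible by 2' is denied; since P → Q, P must also fail.

Not (n is divisible by 4).


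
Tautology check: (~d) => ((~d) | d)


Build the truth table over {d}:
d | φ
-----
False | True
True | True
Every row evaluates to true.

Yes, it is a tautology.


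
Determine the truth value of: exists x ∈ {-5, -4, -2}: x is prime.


Evaluate the predicate on each element: -5:False, -4:False, -2:False.
No element satisfies the predicate.

False


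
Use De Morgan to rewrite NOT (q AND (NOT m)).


De Morgan: the negation of a conjunction is the disjunction of the negations.
Distribute NOT across AND, flipping it to OR, and negate each literal.

(NOT q) OR m


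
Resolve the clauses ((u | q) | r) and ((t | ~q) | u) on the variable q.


The clauses contain complementary literals q and ~q.
Resolution eliminates this pair and disjoins the remaining literals (merging duplicates).

((r | u) | t)


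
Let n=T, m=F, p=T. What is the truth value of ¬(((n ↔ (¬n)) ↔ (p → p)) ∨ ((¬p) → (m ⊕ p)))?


Substitute n=T, m=F, p=T:
¬n = F
n ↔ (¬n) = T ↔ F = F
p → p = T → T = T
(n ↔ (¬n)) ↔ (p → p) = F ↔ T = F
¬p = F
m ⊕ p = F ⊕ T = T
(¬p) → (m ⊕ p) = F → T = T
((n ↔ (¬n)) ↔ (p → p)) ∨ ((¬p) → (m ⊕ p)) = F ∨ T = T
¬(((n ↔ (¬n)) ↔ (p → p)) ∨ ((¬p) → (m ⊕ p))) = F

F


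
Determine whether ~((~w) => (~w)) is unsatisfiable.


Truth table over {w}:
w | φ
-----
False | False
True | False
Every row is false.

Yes, it is a contradiction.


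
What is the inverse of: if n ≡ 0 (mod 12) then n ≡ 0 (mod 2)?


The inverse of (P → Q) is (¬P → ¬Q). It is equivalent to the converse, not to the original.
Here P = 'n ≡ 0 (mod 12)' and Q = 'n ≡ 0 (mod 2)'.

If not (n ≡ 0 (mod 12)), then not (n ≡ 0 (mod 2)).


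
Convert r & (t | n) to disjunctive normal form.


Step 1: Distribute ∧ over ∨: r ∧ (t ∨ n) = (r ∧ t) ∨ (r ∧ n).

(r & t) | (r & n)


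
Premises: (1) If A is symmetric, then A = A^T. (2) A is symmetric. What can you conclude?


Modus ponens: from (P → Q) and P, infer Q.
P = 'A is symmetric' is asserted, and P → Q holds, so Q follows.

A = A^T.


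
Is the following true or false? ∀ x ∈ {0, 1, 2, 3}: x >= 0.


Evaluate the predicate on each element: 0:T, 1:T, 2:T, 3:T.
Every element satisfies the predicate.

T


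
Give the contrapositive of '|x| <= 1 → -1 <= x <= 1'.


The contrapositive of (P → Q) is (¬Q → ¬P); it is logically equivalent to the original.
Here P = '|x| <= 1' and Q = '-1 <= x <= 1'.

If not (-1 <= x <= 1), then not (|x| <= 1).


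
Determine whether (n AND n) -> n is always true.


Build the truth table over {n}:
n | φ
-----
F | T
T | T
Every row evaluates to true.

Yes, it is a tautology.


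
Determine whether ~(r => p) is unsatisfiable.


Truth table over {p, r}:
p | r | φ
---------
False | False | False
True | False | False
False | True | True
True | True | False
Satisfying assignment at row 3: p=False, r=True gives True.

No, it is not a contradiction.


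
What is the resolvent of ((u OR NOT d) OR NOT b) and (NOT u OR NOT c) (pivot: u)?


The clauses contain complementary literals u and NOTu.
Resolution eliminates this pair and disjoins the remaining literals (merging duplicates).

((NOT b OR NOT d) OR NOT c)


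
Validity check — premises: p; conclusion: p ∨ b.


This matches the form of disjunction introduction: the conclusion follows in every model of the premises.

Valid.


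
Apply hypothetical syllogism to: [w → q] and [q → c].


Hypothetical syllogism: from (P → Q) and (Q → R), infer (P → R).
Chain the two implications through the shared middle term 'q'.

w → c


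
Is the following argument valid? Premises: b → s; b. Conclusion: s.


This matches the form of modus ponens: the conclusion follows in every model of the premises.

Valid.


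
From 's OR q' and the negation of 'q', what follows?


Disjunctive syllogism: from (P ∨ Q) and ¬P, infer Q.
One disjunct, 'q', is ruled out; the other must hold.

s


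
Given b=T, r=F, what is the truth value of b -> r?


Implication is false only when antecedent is true and consequent is false.
Substitute: b=T, r=F.
T -> F evaluates to F.

F


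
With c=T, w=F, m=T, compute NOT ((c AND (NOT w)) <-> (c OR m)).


Substitute c=T, w=F, m=T:
NOT w = T
c AND (NOT w) = T AND T = T
c OR m = T OR T = T
(c AND (NOT w)) <-> (c OR m) = T <-> T = T
NOT ((c AND (NOT w)) <-> (c OR m)) = F

F


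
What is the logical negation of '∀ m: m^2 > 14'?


¬(∀ x: φ) = ∃ x: ¬φ, and ¬(∃ x: φ) = ∀ x: ¬φ.
Apply to the universal statement.

∃ m: ¬(m^2 > 14)


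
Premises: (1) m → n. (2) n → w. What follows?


Hypothetical syllogism: from (P → Q) and (Q → R), infer (P → R).
Chain the two implications through the shared middle term 'n'.

m → w


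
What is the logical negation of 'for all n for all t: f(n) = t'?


Negation flips each quantifier (∀↔∃) and negates the inner predicate.
¬(for all n for all t: φ) = there exists n there exists t: ¬φ.

there exists n there exists t: NOT(f(n) = t)


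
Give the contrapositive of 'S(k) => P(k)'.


The contrapositive of (P → Q) is (¬Q → ¬P); it is logically equivalent to the original.
Here P = 'S(k)' and Q = 'P(k)'.

If not (P(k)), then not (S(k)).


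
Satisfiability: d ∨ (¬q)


Search for a satisfying assignment over {d, q}.
Try d=F, q=F: the formula evaluates to T.
A satisfying assignment exists.

Satisfiable.


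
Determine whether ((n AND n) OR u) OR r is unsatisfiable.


Truth table over {n, r, u}:
n | r | u | φ
-------------
F | F | F | F
T | F | F | T
F | T | F | T
T | T | F | T
F | F | T | T
T | F | T | T
F | T | T | T
T | T | T | T
Satisfying assignment at row 2: n=T, r=F, u=F gives T.

No, it is not a contradiction.


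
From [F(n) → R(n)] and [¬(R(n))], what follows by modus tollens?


Modus tollens: from (P → Q) and ¬Q, infer ¬P.
Q = 'R(n)' is denied; since P → Q, P must also fail.

Not (F(n)).


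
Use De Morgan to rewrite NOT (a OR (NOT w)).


De Morgan: the negation of a disjunction is the conjunction of the negations.
Distribute NOT across OR, flipping it to AND, and negate each literal.

(NOT a) AND w


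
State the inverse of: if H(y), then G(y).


The inverse of (P → Q) is (¬P → ¬Q). It is equivalent to the converse, not to the original.
Here P = 'H(y)' and Q = 'G(y)'.

If not (H(y)), then not (G(y)).


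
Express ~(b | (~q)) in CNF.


Step 1: Apply De Morgan: ¬(b ∨ (¬q)) = ¬b ∧ ¬(¬q).
Step 2: Eliminate any double negations (¬¬X = X).

(~b) & q


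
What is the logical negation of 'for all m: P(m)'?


¬(for all x: φ) = there exists x: ¬φ, and ¬(there exists x: φ) = for all x: ¬φ.
Apply to the universal statement.

there exists m: NOT(P(m))


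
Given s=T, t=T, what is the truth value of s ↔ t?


Biconditional is true when both operands have the same truth value.
Substitute: s=T, t=T.
T ↔ T evaluates to T.

T


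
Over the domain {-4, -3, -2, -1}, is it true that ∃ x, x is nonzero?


Evaluate the predicate on each element: -4:T, -3:T, -2:T, -1:T.
Witness x = -4 satisfies the predicate.

T


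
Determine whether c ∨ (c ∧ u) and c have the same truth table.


Compare truth tables:
c | u | φ | ψ
-------------
F | F | F | F
T | F | T | T
F | T | F | F
T | T | T | T
The columns φ and ψ agree on every row.

Yes, they are logically equivalent.


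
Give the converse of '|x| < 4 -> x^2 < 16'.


The converse of (P → Q) is (Q → P). It is not in general equivalent to the original.
Here P = '|x| < 4' and Q = 'x^2 < 16'.

If x^2 < 16, then |x| < 4.


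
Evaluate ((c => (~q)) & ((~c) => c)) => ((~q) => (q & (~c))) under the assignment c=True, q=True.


Substitute c=True, q=True:
~q = False
c => (~q) = True => False = False
~c = False
(~c) => c = False => True = True
(c => (~q)) & ((~c) => c) = False & True = False
~q = False
~c = False
q & (~c) = True & False = False
(~q) => (q & (~c)) = False => False = True
((c => (~q)) & ((~c) => c)) => ((~q) => (q & (~c))) = False => True = True

True


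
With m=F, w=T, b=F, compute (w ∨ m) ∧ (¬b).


Substitute m=F, w=T, b=F:
w ∨ m = T ∨ F = T
¬b = T
(w ∨ m) ∧ (¬b) = T ∧ T = T

T


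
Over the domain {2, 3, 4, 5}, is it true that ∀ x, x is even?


Evaluate the predicate on each element: 2:T, 3:F, 4:T, 5:F.
Counterexample x = 3 fails the predicate.

F


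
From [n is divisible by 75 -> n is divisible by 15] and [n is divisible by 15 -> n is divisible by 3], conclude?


Hypothetical syllogism: from (P → Q) and (Q → R), infer (P → R).
Chain the two implications through the shared middle term 'n is divisible by 15'.

n is divisible by 75 -> n is divisible by 3


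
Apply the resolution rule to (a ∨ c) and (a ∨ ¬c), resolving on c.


The clauses contain complementary literals c and ¬c.
Resolution eliminates this pair and disjoins the remaining literals (merging duplicates).

a


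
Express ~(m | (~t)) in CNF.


Step 1: Apply De Morgan: ¬(m ∨ (¬t)) = ¬m ∧ ¬(¬t).
Step 2: Eliminate any double negations (¬¬X = X).

(~m) & t


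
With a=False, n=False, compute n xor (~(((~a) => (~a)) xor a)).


Substitute a=False, n=False:
~a = True
~a = True
(~a) => (~a) = True => True = True
((~a) => (~a)) xor a = True xor False = True
~(((~a) => (~a)) xor a) = False
n xor (~(((~a) => (~a)) xor a)) = False xor False = False

False


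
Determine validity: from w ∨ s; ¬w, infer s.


This matches the form of disjunctive syllogism: the conclusion follows in every model of the premises.

Valid.


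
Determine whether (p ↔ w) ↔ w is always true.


Build the truth table over {p, w}:
p | w | φ
---------
F | F | F
T | F | T
F | T | F
T | T | T
Counterexample at row 1: with p=F, w=F, the formula is F.

No, it is not a tautology.


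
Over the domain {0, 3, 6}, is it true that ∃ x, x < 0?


Evaluate the predicate on each element: 0:F, 3:F, 6:F.
No element satisfies the predicate.

F


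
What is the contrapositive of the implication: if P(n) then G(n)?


The contrapositive of (P → Q) is (¬Q → ¬P); it is logically equivalent to the original.
Here P = 'P(n)' and Q = 'G(n)'.

If not (G(n)), then not (P(n)).


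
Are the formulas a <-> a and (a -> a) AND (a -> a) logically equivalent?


Compare truth tables:
a | φ | ψ
---------
F | T | T
T | T | T
The columns φ and ψ agree on every row.

Yes, they are logically equivalent.


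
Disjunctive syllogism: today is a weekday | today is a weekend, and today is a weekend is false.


Disjunctive syllogism: from (P ∨ Q) and ¬P, infer Q.
One disjunct, 'today is a weekend', is ruled out; the other must hold.

today is a weekday


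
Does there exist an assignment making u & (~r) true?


Search for a satisfying assignment over {r, u}.
Try r=False, u=True: the formula evaluates to True.
A satisfying assignment exists.

Satisfiable.


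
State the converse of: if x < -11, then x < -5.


The converse of (P → Q) is (Q → P). It is not in general equivalent to the original.
Here P = 'x < -11' and Q = 'x < -5'.

If x < -5, then x < -11.


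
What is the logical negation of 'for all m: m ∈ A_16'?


¬(for all x: φ) = there exists x: ¬φ, and ¬(there exists x: φ) = for all x: ¬φ.
Apply to the universal statement.

there exists m: NOT(m ∈ A_16)


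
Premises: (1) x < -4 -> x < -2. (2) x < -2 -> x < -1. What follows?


Hypothetical syllogism: from (P → Q) and (Q → R), infer (P → R).
Chain the two implications through the shared middle term 'x < -2'.

x < -4 -> x < -1


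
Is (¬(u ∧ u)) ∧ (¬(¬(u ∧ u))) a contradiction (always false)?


Truth table over {u}:
u | φ
-----
F | F
T | F
Every row is false.

Yes, it is a contradiction.


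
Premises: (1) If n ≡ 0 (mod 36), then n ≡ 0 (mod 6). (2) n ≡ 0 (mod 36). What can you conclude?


Modus ponens: from (P → Q) and P, infer Q.
P = 'n ≡ 0 (mod 36)' is asserted, and P → Q holds, so Q follows.

n ≡ 0 (mod 6).
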